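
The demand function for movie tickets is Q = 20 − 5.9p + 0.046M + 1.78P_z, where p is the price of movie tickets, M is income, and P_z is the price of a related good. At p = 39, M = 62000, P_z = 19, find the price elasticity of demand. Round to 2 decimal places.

Q = 20 − 5.9(39) + 0.046(62000) + 1.78(19) = 20 − 230.1 + 2852 + 33.82 = 2675.72.
∂Q/∂p = −5.9, so E_p = (−5.9)·(39/2675.72) ≈ -0.09.
|E_p| < 1: demand is inelastic.

-0.09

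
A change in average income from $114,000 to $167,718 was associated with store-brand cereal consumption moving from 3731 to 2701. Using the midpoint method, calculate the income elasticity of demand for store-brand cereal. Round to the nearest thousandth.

%ΔQ = (2701 − 3731)/[(3731+2701)/2] = -1030/3216 ≈ -0.3203.
%ΔI = (167,718 − 114,000)/[(114,000+167,718)/2] = 53718/140859 ≈ 0.3814.
E_I = %ΔQ/%ΔI ≈ -0.840.
E_I < 0: inferior good.

-0.840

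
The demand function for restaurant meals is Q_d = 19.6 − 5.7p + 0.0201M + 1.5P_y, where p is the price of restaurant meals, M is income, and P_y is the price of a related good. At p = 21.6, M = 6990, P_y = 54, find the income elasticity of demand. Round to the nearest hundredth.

Substituting, Q_d = 19.6 − 5.7(21.6) + 0.0201(6990) + 1.5(54) = 19.6 − 123.12 + 140.499 + 81 = 117.979.
∂Q_d/∂M = +0.0201, so E_I = 0.0201·(6990/117.979) ≈ 1.19.
E_I > 1: normal good (luxury).

1.19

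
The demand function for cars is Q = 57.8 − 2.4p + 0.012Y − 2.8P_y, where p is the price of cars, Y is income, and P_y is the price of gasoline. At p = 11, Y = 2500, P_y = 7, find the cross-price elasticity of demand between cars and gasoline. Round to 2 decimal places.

Evaluating quantity at (p, Y, P_y) gives Q = 57.8 − 2.4(11) + 0.012(2500) − 2.8(7) = 57.8 − 26.4 + 30 − 19.6 = 41.8.
∂Q/∂P_y = −2.8, so E_xy = -2.8·(7/41.8) ≈ -0.47.
E_xy < 0: the goods are complements.

-0.47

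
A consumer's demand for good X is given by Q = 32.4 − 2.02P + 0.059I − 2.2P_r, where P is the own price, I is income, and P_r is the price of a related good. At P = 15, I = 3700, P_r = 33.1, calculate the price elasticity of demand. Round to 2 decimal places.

-0.21

Substituting, Q = 32.4 − 2.02(15) + 0.059(3700) − 2.2(33.1) = 32.4 − 30.3 + 218.3 − 72.82 = 147.58.
∂Q/∂P = −2.02, so E_p = (−2.02)·(15/147.58) ≈ -0.21.
|E_p| < 1: demand is inelastic.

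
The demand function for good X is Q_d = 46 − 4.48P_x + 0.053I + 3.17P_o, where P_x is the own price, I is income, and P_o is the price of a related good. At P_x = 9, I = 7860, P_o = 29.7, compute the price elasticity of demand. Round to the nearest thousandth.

First evaluate Q_d: 46 − 4.48(9) + 0.053(7860) + 3.17(29.7) = 46 − 40.32 + 416.58 + 94.149 = 516.409.
∂Q_d/∂P_x = −4.48, so E_p = (−4.48)·(9/516.409) ≈ -0.078.
|E_p| < 1: demand is inelastic.

-0.078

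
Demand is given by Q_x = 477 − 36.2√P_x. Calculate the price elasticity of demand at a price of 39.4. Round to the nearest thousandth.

At P_x = 39.4, Q_x = 249.7747.
dQ_x/dP_x = −36.2/(2√P_x) = −36.2/(2·6.2769).
Point elasticity E = (dQ_x/dP_x)·(P_x/Q_x) = -2.8836 × 39.4/249.7747 ≈ -0.455.
|E| < 1, so demand is inelastic at this price.

-0.455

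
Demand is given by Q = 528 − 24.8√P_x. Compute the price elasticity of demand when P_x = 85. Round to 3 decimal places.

At P_x = 85, Q = 299.3553.
dQ/dP_x = −24.8/(2√P_x) = −24.8/(2·9.2195).
Point elasticity E = (dQ/dP_x)·(P_x/Q) = -1.345 × 85/299.3553 ≈ -0.382.
|E| < 1, so demand is inelastic at this price.

-0.382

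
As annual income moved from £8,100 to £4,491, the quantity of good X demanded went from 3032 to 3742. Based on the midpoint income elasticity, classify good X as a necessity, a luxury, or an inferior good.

%ΔQ = (3742 − 3032)/[(3032+3742)/2] = 710/3387 ≈ 0.2096.
%ΔY = (4,491 − 8,100)/[(8,100+4,491)/2] = -3609/6295.5 ≈ -0.5733.
E_I = %ΔQ/%ΔY ≈ -0.366.
E_I < 0: inferior good.

inferior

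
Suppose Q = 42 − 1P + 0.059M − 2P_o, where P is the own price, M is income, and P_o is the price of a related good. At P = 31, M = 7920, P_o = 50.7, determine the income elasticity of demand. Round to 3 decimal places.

1.240

At the given point, Q = 42 − 1(31) + 0.059(7920) − 2(50.7) = 42 − 31 + 467.28 − 101.4 = 376.88.
∂Q/∂M = +0.059, so E_I = 0.059·(7920/376.88) ≈ 1.240.
E_I > 1: normal good (luxury).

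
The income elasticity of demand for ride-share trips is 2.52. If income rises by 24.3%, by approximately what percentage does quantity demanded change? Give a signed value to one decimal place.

61.2

%ΔQ ≈ E × %ΔI = (2.52) × (24.3%) ≈ 61.2%.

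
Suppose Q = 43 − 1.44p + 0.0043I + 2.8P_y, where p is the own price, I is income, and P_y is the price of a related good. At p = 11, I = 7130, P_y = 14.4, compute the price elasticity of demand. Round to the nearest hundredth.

-0.16

Evaluating quantity at (p, I, P_y) gives Q = 43 − 1.44(11) + 0.0043(7130) + 2.8(14.4) = 43 − 15.84 + 30.659 + 40.32 = 98.139.
∂Q/∂p = −1.44, so E_p = (−1.44)·(11/98.139) ≈ -0.16.
|E_p| < 1: demand is inelastic.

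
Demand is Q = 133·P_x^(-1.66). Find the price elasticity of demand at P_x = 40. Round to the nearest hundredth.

-1.66

For a Cobb–Douglas (constant-elasticity) form Q = A·P_x^α·…, the elasticity with respect to P_x equals the exponent α at every point.
Here the exponent on P_x is -1.66, so the price elasticity of demand is -1.66.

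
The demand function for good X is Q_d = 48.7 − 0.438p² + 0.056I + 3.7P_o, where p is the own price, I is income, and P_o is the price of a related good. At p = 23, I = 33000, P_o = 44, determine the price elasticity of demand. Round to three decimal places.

-0.254

Substituting, Q_d = 48.7 − 0.438(23)² + 0.056(33000) + 3.7(44) = 48.7 − 231.702 + 1848 + 162.8 = 1827.798.
∂Q_d/∂p = −2·0.438·p = -20.148, so E_p = -20.148·(23/1827.798) ≈ -0.254.
|E_p| < 1: demand is inelastic.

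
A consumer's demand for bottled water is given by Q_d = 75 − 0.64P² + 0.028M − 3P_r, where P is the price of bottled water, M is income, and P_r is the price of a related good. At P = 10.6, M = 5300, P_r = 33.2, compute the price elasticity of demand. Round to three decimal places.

Q_d = 75 − 0.64(10.6)² + 0.028(5300) − 3(33.2) = 75 − 71.9104 + 148.4 − 99.6 = 51.8896.
∂Q_d/∂P = −2·0.64·P = -13.568, so E_p = -13.568·(10.6/51.8896) ≈ -2.772.
|E_p| > 1: demand is elastic.

-2.772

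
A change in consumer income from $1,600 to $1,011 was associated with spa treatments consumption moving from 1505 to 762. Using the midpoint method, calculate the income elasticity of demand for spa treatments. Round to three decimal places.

1.453

%ΔQ = (762 − 1505)/[(1505+762)/2] = -743/1133.5 ≈ -0.6555.
%ΔY = (1,011 − 1,600)/[(1,600+1,011)/2] = -589/1305.5 ≈ -0.4512.
E_I = %ΔQ/%ΔY ≈ 1.453.
E_I > 1: normal good (luxury).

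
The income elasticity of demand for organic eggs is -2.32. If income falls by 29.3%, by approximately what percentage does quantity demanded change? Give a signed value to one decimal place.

68.0

%ΔQ ≈ E × %ΔI = (-2.32) × (-29.3%) ≈ 68.0%.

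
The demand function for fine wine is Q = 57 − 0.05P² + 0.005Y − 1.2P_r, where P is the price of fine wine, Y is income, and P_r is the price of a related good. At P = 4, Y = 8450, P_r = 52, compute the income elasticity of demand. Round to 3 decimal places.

1.172

Substituting, Q = 57 − 0.05(4)² + 0.005(8450) − 1.2(52) = 57 − 0.8 + 42.25 − 62.4 = 36.05.
∂Q/∂Y = +0.005, so E_I = 0.005·(8450/36.05) ≈ 1.172.
E_I > 1: normal good (luxury).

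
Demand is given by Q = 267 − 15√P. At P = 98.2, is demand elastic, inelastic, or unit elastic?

At P = 98.2, Q = 118.3561.
dQ/dP = −15/(2√P) = −15/(2·9.9096).
Point elasticity E = (dQ/dP)·(P/Q) = -0.7568 × 98.2/118.3561 ≈ -0.628.
|E| ≈ 0.628 < 1, so demand is inelastic.

inelastic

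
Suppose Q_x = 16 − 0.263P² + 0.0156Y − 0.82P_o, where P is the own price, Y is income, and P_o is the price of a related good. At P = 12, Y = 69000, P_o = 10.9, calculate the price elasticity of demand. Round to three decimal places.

First evaluate Q_x: 16 − 0.263(12)² + 0.0156(69000) − 0.82(10.9) = 16 − 37.872 + 1076.4 − 8.938 = 1045.59.
∂Q_x/∂P = −2·0.263·P = -6.312, so E_p = -6.312·(12/1045.59) ≈ -0.072.
|E_p| < 1: demand is inelastic.

-0.072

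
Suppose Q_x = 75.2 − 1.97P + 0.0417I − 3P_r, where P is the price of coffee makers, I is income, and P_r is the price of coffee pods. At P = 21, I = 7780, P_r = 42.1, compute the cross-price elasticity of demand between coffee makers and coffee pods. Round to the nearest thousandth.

-0.544

At the given point, Q_x = 75.2 − 1.97(21) + 0.0417(7780) − 3(42.1) = 75.2 − 41.37 + 324.426 − 126.3 = 231.956.
∂Q_x/∂P_r = −3, so E_xy = -3·(42.1/231.956) ≈ -0.544.
E_xy < 0: the goods are complements.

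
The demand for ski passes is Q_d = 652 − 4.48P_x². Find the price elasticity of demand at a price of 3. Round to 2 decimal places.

At P_x = 3, Q_d = 611.68.
dQ_d/dP_x = −2·4.48·P_x = −26.88.
Point elasticity E = (dQ_d/dP_x)·(P_x/Q_d) = -26.88 × 3/611.68 ≈ -0.13.
|E| < 1, so demand is inelastic at this price.

-0.13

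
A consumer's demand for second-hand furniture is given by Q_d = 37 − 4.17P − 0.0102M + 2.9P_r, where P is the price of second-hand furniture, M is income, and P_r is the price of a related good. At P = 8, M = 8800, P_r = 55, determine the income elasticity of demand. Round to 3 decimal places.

-1.223

Q_d = 37 − 4.17(8) − 0.0102(8800) + 2.9(55) = 37 − 33.36 − 89.76 + 159.5 = 73.38.
∂Q_d/∂M = −0.0102, so E_I = -0.0102·(8800/73.38) ≈ -1.223.
E_I < 0: inferior good.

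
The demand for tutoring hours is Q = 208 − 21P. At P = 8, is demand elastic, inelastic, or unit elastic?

elastic

At P = 8, Q = 40.
dQ/dP = −21.
Point elasticity E = (dQ/dP)·(P/Q) = -21 × 8/40 ≈ -4.200.
|E| ≈ 4.200 > 1, so demand is elastic.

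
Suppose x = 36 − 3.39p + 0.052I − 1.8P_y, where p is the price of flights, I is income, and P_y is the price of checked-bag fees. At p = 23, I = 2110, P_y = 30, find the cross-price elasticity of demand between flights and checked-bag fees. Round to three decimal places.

First evaluate x: 36 − 3.39(23) + 0.052(2110) − 1.8(30) = 36 − 77.97 + 109.72 − 54 = 13.75.
∂x/∂P_y = −1.8, so E_xy = -1.8·(30/13.75) ≈ -3.927.
E_xy < 0: the goods are complements.

-3.927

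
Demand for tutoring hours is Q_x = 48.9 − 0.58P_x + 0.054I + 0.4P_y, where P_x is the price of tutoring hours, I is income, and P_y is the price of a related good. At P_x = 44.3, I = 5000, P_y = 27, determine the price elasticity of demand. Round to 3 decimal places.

Evaluating quantity at (P_x, I, P_y) gives Q_x = 48.9 − 0.58(44.3) + 0.054(5000) + 0.4(27) = 48.9 − 25.694 + 270 + 10.8 = 304.006.
∂Q_x/∂P_x = −0.58, so E_p = (−0.58)·(44.3/304.006) ≈ -0.085.
|E_p| < 1: demand is inelastic.

-0.085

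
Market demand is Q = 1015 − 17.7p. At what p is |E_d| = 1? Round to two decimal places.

For linear demand Q = a − bp, E = −bp/(a − bp). |E| = 1 ⇒ bp = a − bp ⇒ p = a/(2b).
p = 1015/(2·17.7) ≈ 28.67.

28.67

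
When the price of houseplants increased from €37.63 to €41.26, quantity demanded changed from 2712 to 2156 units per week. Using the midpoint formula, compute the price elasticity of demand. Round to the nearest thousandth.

-2.482

%Δq = (2156 − 2712)/[(2712 + 2156)/2] = -556/2434 ≈ -0.2284.
%ΔP = (41.26 − 37.63)/[(37.63 + 41.26)/2] = 3.63/39.445 ≈ 0.0920.
Arc elasticity E = %Δq/%ΔP ≈ -0.2284/0.0920 ≈ -2.482.
|E| > 1: demand is elastic over this range.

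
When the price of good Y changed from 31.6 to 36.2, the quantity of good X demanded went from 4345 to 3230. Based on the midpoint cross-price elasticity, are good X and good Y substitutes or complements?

complements

%ΔQ_x = (3230 − 4345)/[(4345+3230)/2] = -1115/3787.5 ≈ -0.2944.
%ΔP_y = (36.2 − 31.6)/[(31.6+36.2)/2] ≈ 0.1357.
E_xy = -0.2944/0.1357 ≈ -2.170.
E_xy < 0, so the goods are complements.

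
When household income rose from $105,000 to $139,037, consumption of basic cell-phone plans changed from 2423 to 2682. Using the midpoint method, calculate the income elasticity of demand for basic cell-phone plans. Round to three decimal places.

%ΔQ = (2682 − 2423)/[(2423+2682)/2] = 259/2552.5 ≈ 0.1015.
%ΔI = (139,037 − 105,000)/[(105,000+139,037)/2] = 34037/122018.5 ≈ 0.2789.
E_I = %ΔQ/%ΔI ≈ 0.364.
E_I ∈ (0,1): normal good (necessity).

0.364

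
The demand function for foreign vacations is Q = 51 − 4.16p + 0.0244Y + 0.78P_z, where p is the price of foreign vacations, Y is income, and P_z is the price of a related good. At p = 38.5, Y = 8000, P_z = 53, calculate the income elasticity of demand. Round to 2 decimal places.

Evaluating quantity at (p, Y, P_z) gives Q = 51 − 4.16(38.5) + 0.0244(8000) + 0.78(53) = 51 − 160.16 + 195.2 + 41.34 = 127.38.
∂Q/∂Y = +0.0244, so E_I = 0.0244·(8000/127.38) ≈ 1.53.
E_I > 1: normal good (luxury).

1.53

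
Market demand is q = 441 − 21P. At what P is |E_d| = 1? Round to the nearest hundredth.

For linear demand q = a − bP, E = −bP/(a − bP). |E| = 1 ⇒ bP = a − bP ⇒ P = a/(2b).
P = 441/(2·21) = 10.50.

10.50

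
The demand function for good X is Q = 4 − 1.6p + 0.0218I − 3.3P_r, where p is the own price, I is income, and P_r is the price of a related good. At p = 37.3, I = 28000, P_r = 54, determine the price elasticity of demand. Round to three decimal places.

Substituting, Q = 4 − 1.6(37.3) + 0.0218(28000) − 3.3(54) = 4 − 59.68 + 610.4 − 178.2 = 376.52.
∂Q/∂p = −1.6, so E_p = (−1.6)·(37.3/376.52) ≈ -0.159.
|E_p| < 1: demand is inelastic.

-0.159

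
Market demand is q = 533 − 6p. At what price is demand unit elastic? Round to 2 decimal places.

44.42

For linear demand q = a − bp, E = −bp/(a − bp). |E| = 1 ⇒ bp = a − bp ⇒ p = a/(2b).
p = 533/(2·6) ≈ 44.42.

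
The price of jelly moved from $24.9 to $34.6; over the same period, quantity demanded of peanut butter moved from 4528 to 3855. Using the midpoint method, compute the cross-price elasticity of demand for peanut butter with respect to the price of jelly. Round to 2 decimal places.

-0.49

%ΔQ_x = (3855 − 4528)/[(4528+3855)/2] = -673/4191.5 ≈ -0.1606.
%ΔP_y = (34.6 − 24.9)/[(24.9+34.6)/2] ≈ 0.3261.
E_xy = -0.1606/0.3261 ≈ -0.49.
E_xy < 0, so peanut butter and jelly are complements.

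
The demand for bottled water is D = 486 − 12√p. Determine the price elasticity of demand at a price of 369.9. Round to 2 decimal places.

-0.45

At p = 369.9, D = 255.2066.
dD/dp = −12/(2√p) = −12/(2·19.2328).
Point elasticity E = (dD/dp)·(p/D) = -0.312 × 369.9/255.2066 ≈ -0.45.
|E| < 1, so demand is inelastic at this price.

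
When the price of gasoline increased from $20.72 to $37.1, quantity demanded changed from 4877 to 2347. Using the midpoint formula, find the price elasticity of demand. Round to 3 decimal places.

-1.236

%Δq = (2347 − 4877)/[(4877 + 2347)/2] = -2530/3612 ≈ -0.7004.
%ΔP = (37.1 − 20.72)/[(20.72 + 37.1)/2] = 16.38/28.91 ≈ 0.5666.
Arc elasticity E = %Δq/%ΔP ≈ -0.7004/0.5666 ≈ -1.236.
|E| > 1: demand is elastic over this range.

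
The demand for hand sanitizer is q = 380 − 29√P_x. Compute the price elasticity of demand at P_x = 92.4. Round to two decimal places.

At P_x = 92.4, q = 101.2377.
dq/dP_x = −29/(2√P_x) = −29/(2·9.6125).
Point elasticity E = (dq/dP_x)·(P_x/q) = -1.5085 × 92.4/101.2377 ≈ -1.38.
|E| > 1, so demand is elastic at this price.

-1.38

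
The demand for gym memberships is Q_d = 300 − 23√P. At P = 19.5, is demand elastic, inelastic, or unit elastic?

At P = 19.5, Q_d = 198.4348.
dQ_d/dP = −23/(2√P) = −23/(2·4.4159).
Point elasticity E = (dQ_d/dP)·(P/Q_d) = -2.6042 × 19.5/198.4348 ≈ -0.256.
|E| ≈ 0.256 < 1, so demand is inelastic.

inelastic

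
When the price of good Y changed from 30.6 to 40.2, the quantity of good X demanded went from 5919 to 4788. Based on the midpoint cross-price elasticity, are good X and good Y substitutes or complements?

%ΔQ_x = (4788 − 5919)/[(5919+4788)/2] = -1131/5353.5 ≈ -0.2113.
%ΔP_y = (40.2 − 30.6)/[(30.6+40.2)/2] ≈ 0.2712.
E_xy = -0.2113/0.2712 ≈ -0.779.
E_xy < 0, so the goods are complements.

complements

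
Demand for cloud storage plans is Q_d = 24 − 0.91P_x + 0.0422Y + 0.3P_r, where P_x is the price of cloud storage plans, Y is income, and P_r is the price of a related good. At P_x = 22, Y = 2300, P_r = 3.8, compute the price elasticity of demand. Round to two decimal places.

-0.20

Evaluating quantity at (P_x, Y, P_r) gives Q_d = 24 − 0.91(22) + 0.0422(2300) + 0.3(3.8) = 24 − 20.02 + 97.06 + 1.14 = 102.18.
∂Q_d/∂P_x = −0.91, so E_p = (−0.91)·(22/102.18) ≈ -0.20.
|E_p| < 1: demand is inelastic.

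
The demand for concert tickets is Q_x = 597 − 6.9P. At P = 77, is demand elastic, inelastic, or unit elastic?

At P = 77, Q_x = 65.7.
dQ_x/dP = −6.9.
Point elasticity E = (dQ_x/dP)·(P/Q_x) = -6.9 × 77/65.7 ≈ -8.087.
|E| ≈ 8.087 > 1, so demand is elastic.

elastic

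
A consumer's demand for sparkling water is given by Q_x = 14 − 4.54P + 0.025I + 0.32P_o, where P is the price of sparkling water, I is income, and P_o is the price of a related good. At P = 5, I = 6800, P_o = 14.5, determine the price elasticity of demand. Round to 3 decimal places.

-0.137

At the given point, Q_x = 14 − 4.54(5) + 0.025(6800) + 0.32(14.5) = 14 − 22.7 + 170 + 4.64 = 165.94.
∂Q_x/∂P = −4.54, so E_p = (−4.54)·(5/165.94) ≈ -0.137.
|E_p| < 1: demand is inelastic.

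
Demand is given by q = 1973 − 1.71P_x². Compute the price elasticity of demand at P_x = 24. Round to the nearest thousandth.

-1.994

At P_x = 24, q = 988.04.
dq/dP_x = −2·1.71·P_x = −82.08.
Point elasticity E = (dq/dP_x)·(P_x/q) = -82.08 × 24/988.04 ≈ -1.994.
|E| > 1, so demand is elastic at this price.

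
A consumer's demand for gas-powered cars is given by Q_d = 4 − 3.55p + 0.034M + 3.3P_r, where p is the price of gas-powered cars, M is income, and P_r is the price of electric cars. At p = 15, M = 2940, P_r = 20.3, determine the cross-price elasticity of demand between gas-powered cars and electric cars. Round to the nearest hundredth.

At the given point, Q_d = 4 − 3.55(15) + 0.034(2940) + 3.3(20.3) = 4 − 53.25 + 99.96 + 66.99 = 117.7.
∂Q_d/∂P_r = +3.3, so E_xy = 3.3·(20.3/117.7) ≈ 0.57.
E_xy > 0: the goods are substitutes.

0.57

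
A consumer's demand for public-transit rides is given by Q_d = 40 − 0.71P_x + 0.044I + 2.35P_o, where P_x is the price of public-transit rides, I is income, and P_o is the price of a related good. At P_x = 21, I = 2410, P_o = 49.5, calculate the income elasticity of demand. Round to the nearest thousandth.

0.429

Evaluating quantity at (P_x, I, P_o) gives Q_d = 40 − 0.71(21) + 0.044(2410) + 2.35(49.5) = 40 − 14.91 + 106.04 + 116.325 = 247.455.
∂Q_d/∂I = +0.044, so E_I = 0.044·(2410/247.455) ≈ 0.429.
E_I ∈ (0,1): normal good (necessity).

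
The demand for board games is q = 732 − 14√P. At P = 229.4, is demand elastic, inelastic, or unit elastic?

At P = 229.4, q = 519.9566.
dq/dP = −14/(2√P) = −14/(2·15.146).
Point elasticity E = (dq/dP)·(P/q) = -0.4622 × 229.4/519.9566 ≈ -0.204.
|E| ≈ 0.204 < 1, so demand is inelastic.

inelastic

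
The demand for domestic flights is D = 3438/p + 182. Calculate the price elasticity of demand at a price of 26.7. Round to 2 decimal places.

At p = 26.7, D = 310.764.
dD/dp = −3438/p² = −4.8226.
Point elasticity E = (dD/dp)·(p/D) = -4.8226 × 26.7/310.764 ≈ -0.41.
|E| < 1, so demand is inelastic at this price.

-0.41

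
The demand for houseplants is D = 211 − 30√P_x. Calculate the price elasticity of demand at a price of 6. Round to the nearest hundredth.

At P_x = 6, D = 137.5153.
dD/dP_x = −30/(2√P_x) = −30/(2·2.4495).
Point elasticity E = (dD/dP_x)·(P_x/D) = -6.1237 × 6/137.5153 ≈ -0.27.
|E| < 1, so demand is inelastic at this price.

-0.27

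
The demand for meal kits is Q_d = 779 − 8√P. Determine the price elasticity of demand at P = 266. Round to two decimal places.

At P = 266, Q_d = 648.5239.
dQ_d/dP = −8/(2√P) = −8/(2·16.3095).
Point elasticity E = (dQ_d/dP)·(P/Q_d) = -0.2453 × 266/648.5239 ≈ -0.10.
|E| < 1, so demand is inelastic at this price.

-0.10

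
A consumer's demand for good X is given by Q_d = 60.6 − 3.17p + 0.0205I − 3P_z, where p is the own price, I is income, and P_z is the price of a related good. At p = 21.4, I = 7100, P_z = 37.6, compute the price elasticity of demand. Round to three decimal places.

Evaluating quantity at (p, I, P_z) gives Q_d = 60.6 − 3.17(21.4) + 0.0205(7100) − 3(37.6) = 60.6 − 67.838 + 145.55 − 112.8 = 25.512.
∂Q_d/∂p = −3.17, so E_p = (−3.17)·(21.4/25.512) ≈ -2.659.
|E_p| > 1: demand is elastic.

-2.659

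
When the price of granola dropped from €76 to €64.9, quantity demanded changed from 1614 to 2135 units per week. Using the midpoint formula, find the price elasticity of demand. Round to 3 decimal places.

%ΔQ = (2135 − 1614)/[(1614 + 2135)/2] = 521/1874.5 ≈ 0.2779.
%Δp = (64.9 − 76)/[(76 + 64.9)/2] = -11.1/70.45 ≈ -0.1576.
Arc elasticity E = %ΔQ/%Δp ≈ 0.2779/-0.1576 ≈ -1.764.
|E| > 1: demand is elastic over this range.

-1.764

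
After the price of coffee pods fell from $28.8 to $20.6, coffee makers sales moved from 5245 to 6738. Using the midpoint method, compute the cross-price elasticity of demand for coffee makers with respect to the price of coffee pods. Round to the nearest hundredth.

%ΔQ_x = (6738 − 5245)/[(5245+6738)/2] = 1493/5991.5 ≈ 0.2492.
%ΔP_y = (20.6 − 28.8)/[(28.8+20.6)/2] ≈ -0.3320.
E_xy = 0.2492/-0.3320 ≈ -0.75.
E_xy < 0, so coffee makers and coffee pods are complements.

-0.75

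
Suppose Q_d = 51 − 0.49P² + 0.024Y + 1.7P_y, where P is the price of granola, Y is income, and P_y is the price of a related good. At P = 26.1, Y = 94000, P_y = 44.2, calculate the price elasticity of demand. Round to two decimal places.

At the given point, Q_d = 51 − 0.49(26.1)² + 0.024(94000) + 1.7(44.2) = 51 − 333.7929 + 2256 + 75.14 = 2048.3471.
∂Q_d/∂P = −2·0.49·P = -25.578, so E_p = -25.578·(26.1/2048.3471) ≈ -0.33.
|E_p| < 1: demand is inelastic.

-0.33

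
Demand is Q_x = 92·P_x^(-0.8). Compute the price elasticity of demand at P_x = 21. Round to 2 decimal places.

-0.80

For a Cobb–Douglas (constant-elasticity) form Q_x = A·P_x^α·…, the elasticity with respect to P_x equals the exponent α at every point.
Here the exponent on P_x is -0.8, so the price elasticity of demand is -0.80.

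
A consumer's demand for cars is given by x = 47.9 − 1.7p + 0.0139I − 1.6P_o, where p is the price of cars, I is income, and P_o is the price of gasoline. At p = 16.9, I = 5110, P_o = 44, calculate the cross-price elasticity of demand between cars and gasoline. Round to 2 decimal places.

First evaluate x: 47.9 − 1.7(16.9) + 0.0139(5110) − 1.6(44) = 47.9 − 28.73 + 71.029 − 70.4 = 19.799.
∂x/∂P_o = −1.6, so E_xy = -1.6·(44/19.799) ≈ -3.56.
E_xy < 0: the goods are complements.

-3.56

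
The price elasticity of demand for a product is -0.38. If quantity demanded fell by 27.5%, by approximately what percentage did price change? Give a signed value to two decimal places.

72.37

%ΔQ ≈ E × %ΔP ⇒ %ΔP = %ΔQ / E = (-27.5%)/(-0.38) ≈ 72.37%.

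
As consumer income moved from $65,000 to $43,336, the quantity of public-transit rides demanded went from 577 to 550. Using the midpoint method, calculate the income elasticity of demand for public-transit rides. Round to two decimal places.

%ΔQ = (550 − 577)/[(577+550)/2] = -27/563.5 ≈ -0.0479.
%ΔI = (43,336 − 65,000)/[(65,000+43,336)/2] = -21664/54168 ≈ -0.3999.
E_I = %ΔQ/%ΔI ≈ 0.12.
E_I ∈ (0,1): normal good (necessity).

0.12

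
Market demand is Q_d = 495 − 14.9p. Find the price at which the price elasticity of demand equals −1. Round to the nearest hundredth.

16.61

For linear demand Q_d = a − bp, E = −bp/(a − bp). |E| = 1 ⇒ bp = a − bp ⇒ p = a/(2b).
p = 495/(2·14.9) ≈ 16.61.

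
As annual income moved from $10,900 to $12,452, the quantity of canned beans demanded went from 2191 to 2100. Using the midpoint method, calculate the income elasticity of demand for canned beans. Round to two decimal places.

-0.32

%ΔQ = (2100 − 2191)/[(2191+2100)/2] = -91/2145.5 ≈ -0.0424.
%ΔY = (12,452 − 10,900)/[(10,900+12,452)/2] = 1552/11676 ≈ 0.1329.
E_I = %ΔQ/%ΔY ≈ -0.32.
E_I < 0: inferior good.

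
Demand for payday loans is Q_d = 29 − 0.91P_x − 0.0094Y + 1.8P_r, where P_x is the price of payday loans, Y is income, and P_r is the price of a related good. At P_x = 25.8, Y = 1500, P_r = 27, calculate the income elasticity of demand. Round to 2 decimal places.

-0.35

Substituting, Q_d = 29 − 0.91(25.8) − 0.0094(1500) + 1.8(27) = 29 − 23.478 − 14.1 + 48.6 = 40.022.
∂Q_d/∂Y = −0.0094, so E_I = -0.0094·(1500/40.022) ≈ -0.35.
E_I < 0: inferior good.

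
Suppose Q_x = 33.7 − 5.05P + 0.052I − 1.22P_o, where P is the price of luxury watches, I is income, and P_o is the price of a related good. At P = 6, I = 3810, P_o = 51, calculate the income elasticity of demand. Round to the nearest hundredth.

Q_x = 33.7 − 5.05(6) + 0.052(3810) − 1.22(51) = 33.7 − 30.3 + 198.12 − 62.22 = 139.3.
∂Q_x/∂I = +0.052, so E_I = 0.052·(3810/139.3) ≈ 1.42.
E_I > 1: normal good (luxury).

1.42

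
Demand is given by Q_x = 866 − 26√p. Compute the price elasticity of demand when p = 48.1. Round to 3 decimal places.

-0.131

At p = 48.1, Q_x = 685.6792.
dQ_x/dp = −26/(2√p) = −26/(2·6.9354).
Point elasticity E = (dQ_x/dp)·(p/Q_x) = -1.8744 × 48.1/685.6792 ≈ -0.131.
|E| < 1, so demand is inelastic at this price.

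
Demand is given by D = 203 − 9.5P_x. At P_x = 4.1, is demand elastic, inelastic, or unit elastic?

inelastic

At P_x = 4.1, D = 164.05.
dD/dP_x = −9.5.
Point elasticity E = (dD/dP_x)·(P_x/D) = -9.5 × 4.1/164.05 ≈ -0.237.
|E| ≈ 0.237 < 1, so demand is inelastic.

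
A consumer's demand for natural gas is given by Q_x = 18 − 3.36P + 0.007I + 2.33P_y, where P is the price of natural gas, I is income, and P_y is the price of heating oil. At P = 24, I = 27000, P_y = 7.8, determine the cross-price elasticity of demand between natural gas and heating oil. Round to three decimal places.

At the given point, Q_x = 18 − 3.36(24) + 0.007(27000) + 2.33(7.8) = 18 − 80.64 + 189 + 18.174 = 144.534.
∂Q_x/∂P_y = +2.33, so E_xy = 2.33·(7.8/144.534) ≈ 0.126.
E_xy > 0: the goods are substitutes.

0.126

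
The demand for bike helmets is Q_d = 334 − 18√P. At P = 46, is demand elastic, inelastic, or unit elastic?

At P = 46, Q_d = 211.9181.
dQ_d/dP = −18/(2√P) = −18/(2·6.7823).
Point elasticity E = (dQ_d/dP)·(P/Q_d) = -1.327 × 46/211.9181 ≈ -0.288.
|E| ≈ 0.288 < 1, so demand is inelastic.

inelastic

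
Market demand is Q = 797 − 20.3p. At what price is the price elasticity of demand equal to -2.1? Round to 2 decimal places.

Set −bp/(a − bp) = −2.1 ⇒ bp = 2.1(a − bp) ⇒ bp(1+2.1) = 2.1·a.
p = 2.1·797/(20.3·3.1) ≈ 26.60.

26.60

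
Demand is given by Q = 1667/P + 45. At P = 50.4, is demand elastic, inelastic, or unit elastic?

inelastic

At P = 50.4, Q = 78.0754.
dQ/dP = −1667/P² = −0.6563.
Point elasticity E = (dQ/dP)·(P/Q) = -0.6563 × 50.4/78.0754 ≈ -0.424.
|E| ≈ 0.424 < 1, so demand is inelastic.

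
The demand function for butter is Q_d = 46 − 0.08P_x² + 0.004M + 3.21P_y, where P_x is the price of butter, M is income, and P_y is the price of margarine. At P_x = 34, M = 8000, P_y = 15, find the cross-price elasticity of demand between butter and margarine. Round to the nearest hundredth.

At the given point, Q_d = 46 − 0.08(34)² + 0.004(8000) + 3.21(15) = 46 − 92.48 + 32 + 48.15 = 33.67.
∂Q_d/∂P_y = +3.21, so E_xy = 3.21·(15/33.67) ≈ 1.43.
E_xy > 0: the goods are substitutes.

1.43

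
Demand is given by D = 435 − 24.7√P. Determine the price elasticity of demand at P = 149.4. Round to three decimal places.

-1.134

At P = 149.4, D = 133.0936.
dD/dP = −24.7/(2√P) = −24.7/(2·12.2229).
Point elasticity E = (dD/dP)·(P/D) = -1.0104 × 149.4/133.0936 ≈ -1.134.
|E| > 1, so demand is elastic at this price.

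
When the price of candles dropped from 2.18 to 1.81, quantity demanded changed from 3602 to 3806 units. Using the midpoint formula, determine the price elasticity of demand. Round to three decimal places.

%ΔQ = (3806 − 3602)/[(3602 + 3806)/2] = 204/3704 ≈ 0.0551.
%Δp = (1.81 − 2.18)/[(2.18 + 1.81)/2] = -0.37/1.995 ≈ -0.1855.
Arc elasticity E = %ΔQ/%Δp ≈ 0.0551/-0.1855 ≈ -0.297.
|E| < 1: demand is inelastic over this range.

-0.297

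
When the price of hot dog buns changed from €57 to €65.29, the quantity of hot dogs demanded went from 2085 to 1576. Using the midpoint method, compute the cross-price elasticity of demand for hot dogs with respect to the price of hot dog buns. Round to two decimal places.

-2.05

%ΔQ_x = (1576 − 2085)/[(2085+1576)/2] = -509/1830.5 ≈ -0.2781.
%ΔP_y = (65.29 − 57)/[(57+65.29)/2] ≈ 0.1356.
E_xy = -0.2781/0.1356 ≈ -2.05.
E_xy < 0, so hot dogs and hot dog buns are complements.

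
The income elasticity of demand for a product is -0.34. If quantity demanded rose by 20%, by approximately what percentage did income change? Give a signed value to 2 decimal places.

-58.82

%ΔQ ≈ E × %ΔI ⇒ %ΔI = %ΔQ / E = (20%)/(-0.34) ≈ -58.82%.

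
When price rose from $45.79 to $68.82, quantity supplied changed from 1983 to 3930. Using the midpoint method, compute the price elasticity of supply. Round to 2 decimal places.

%Δq = (3930 − 1983)/[(1983 + 3930)/2] = 1947/2956.5 ≈ 0.6585.
%Δp = (68.82 − 45.79)/[(45.79 + 68.82)/2] = 23.03/57.305 ≈ 0.4019.
Arc elasticity E = %Δq/%Δp ≈ 0.6585/0.4019 ≈ 1.64.
|E| > 1: supply is elastic over this range.

1.64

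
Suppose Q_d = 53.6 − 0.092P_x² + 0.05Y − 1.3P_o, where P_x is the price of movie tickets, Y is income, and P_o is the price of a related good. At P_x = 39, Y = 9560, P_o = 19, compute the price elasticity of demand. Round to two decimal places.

-0.76

Q_d = 53.6 − 0.092(39)² + 0.05(9560) − 1.3(19) = 53.6 − 139.932 + 478 − 24.7 = 366.968.
∂Q_d/∂P_x = −2·0.092·P_x = -7.176, so E_p = -7.176·(39/366.968) ≈ -0.76.
|E_p| < 1: demand is inelastic.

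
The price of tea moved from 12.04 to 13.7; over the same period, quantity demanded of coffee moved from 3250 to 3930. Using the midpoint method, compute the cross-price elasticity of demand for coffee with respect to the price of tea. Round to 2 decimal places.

%ΔQ_x = (3930 − 3250)/[(3250+3930)/2] = 680/3590 ≈ 0.1894.
%ΔP_y = (13.7 − 12.04)/[(12.04+13.7)/2] ≈ 0.1290.
E_xy = 0.1894/0.1290 ≈ 1.47.
E_xy > 0, so coffee and tea are substitutes.

1.47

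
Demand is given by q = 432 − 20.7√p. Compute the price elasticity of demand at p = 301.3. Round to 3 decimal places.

-2.472

At p = 301.3, q = 72.6895.
dq/dp = −20.7/(2√p) = −20.7/(2·17.358).
Point elasticity E = (dq/dp)·(p/q) = -0.5963 × 301.3/72.6895 ≈ -2.472.
|E| > 1, so demand is elastic at this price.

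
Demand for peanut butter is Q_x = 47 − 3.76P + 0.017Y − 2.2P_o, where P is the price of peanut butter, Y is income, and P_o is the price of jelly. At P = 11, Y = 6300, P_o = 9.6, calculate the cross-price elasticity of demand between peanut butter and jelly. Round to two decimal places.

At the given point, Q_x = 47 − 3.76(11) + 0.017(6300) − 2.2(9.6) = 47 − 41.36 + 107.1 − 21.12 = 91.62.
∂Q_x/∂P_o = −2.2, so E_xy = -2.2·(9.6/91.62) ≈ -0.23.
E_xy < 0: the goods are complements.

-0.23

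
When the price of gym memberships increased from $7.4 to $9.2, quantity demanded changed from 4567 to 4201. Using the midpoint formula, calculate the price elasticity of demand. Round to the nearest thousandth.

-0.385

%ΔQ = (4201 − 4567)/[(4567 + 4201)/2] = -366/4384 ≈ -0.0835.
%Δp = (9.2 − 7.4)/[(7.4 + 9.2)/2] = 1.8/8.3 ≈ 0.2169.
Arc elasticity E = %ΔQ/%Δp ≈ -0.0835/0.2169 ≈ -0.385.
|E| < 1: demand is inelastic over this range.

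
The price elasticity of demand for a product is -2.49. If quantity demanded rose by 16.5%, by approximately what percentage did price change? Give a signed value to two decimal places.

-6.63

%ΔQ ≈ E × %ΔP ⇒ %ΔP = %ΔQ / E = (16.5%)/(-2.49) ≈ -6.63%.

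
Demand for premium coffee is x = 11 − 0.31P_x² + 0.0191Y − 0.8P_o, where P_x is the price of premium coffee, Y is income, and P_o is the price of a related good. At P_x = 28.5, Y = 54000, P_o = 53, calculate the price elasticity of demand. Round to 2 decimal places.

-0.67

Evaluating quantity at (P_x, Y, P_o) gives x = 11 − 0.31(28.5)² + 0.0191(54000) − 0.8(53) = 11 − 251.7975 + 1031.4 − 42.4 = 748.2025.
∂x/∂P_x = −2·0.31·P_x = -17.67, so E_p = -17.67·(28.5/748.2025) ≈ -0.67.
|E_p| < 1: demand is inelastic.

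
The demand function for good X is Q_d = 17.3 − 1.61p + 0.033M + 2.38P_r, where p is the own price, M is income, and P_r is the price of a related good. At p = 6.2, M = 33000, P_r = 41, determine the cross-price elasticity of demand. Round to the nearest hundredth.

0.08

Substituting, Q_d = 17.3 − 1.61(6.2) + 0.033(33000) + 2.38(41) = 17.3 − 9.982 + 1089 + 97.58 = 1193.898.
∂Q_d/∂P_r = +2.38, so E_xy = 2.38·(41/1193.898) ≈ 0.08.
E_xy > 0: the goods are substitutes.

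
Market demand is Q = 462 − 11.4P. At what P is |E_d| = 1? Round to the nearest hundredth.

For linear demand Q = a − bP, E = −bP/(a − bP). |E| = 1 ⇒ bP = a − bP ⇒ P = a/(2b).
P = 462/(2·11.4) ≈ 20.26.

20.26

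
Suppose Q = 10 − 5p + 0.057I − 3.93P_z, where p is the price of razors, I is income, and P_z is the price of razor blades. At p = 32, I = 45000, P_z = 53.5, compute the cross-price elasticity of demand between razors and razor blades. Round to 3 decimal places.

-0.095

First evaluate Q: 10 − 5(32) + 0.057(45000) − 3.93(53.5) = 10 − 160 + 2565 − 210.255 = 2204.745.
∂Q/∂P_z = −3.93, so E_xy = -3.93·(53.5/2204.745) ≈ -0.095.
E_xy < 0: the goods are complements.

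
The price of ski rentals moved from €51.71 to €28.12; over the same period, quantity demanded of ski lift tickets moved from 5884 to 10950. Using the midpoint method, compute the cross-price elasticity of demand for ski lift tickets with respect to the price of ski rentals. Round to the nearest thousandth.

%ΔQ_x = (10950 − 5884)/[(5884+10950)/2] = 5066/8417 ≈ 0.6019.
%ΔP_y = (28.12 − 51.71)/[(51.71+28.12)/2] ≈ -0.5910.
E_xy = 0.6019/-0.5910 ≈ -1.018.
E_xy < 0, so ski lift tickets and ski rentals are complements.

-1.018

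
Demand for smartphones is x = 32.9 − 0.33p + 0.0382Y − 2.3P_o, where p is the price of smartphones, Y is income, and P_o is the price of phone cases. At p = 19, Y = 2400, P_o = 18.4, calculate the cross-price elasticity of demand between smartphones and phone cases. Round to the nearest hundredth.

-0.56

x = 32.9 − 0.33(19) + 0.0382(2400) − 2.3(18.4) = 32.9 − 6.27 + 91.68 − 42.32 = 75.99.
∂x/∂P_o = −2.3, so E_xy = -2.3·(18.4/75.99) ≈ -0.56.
E_xy < 0: the goods are complements.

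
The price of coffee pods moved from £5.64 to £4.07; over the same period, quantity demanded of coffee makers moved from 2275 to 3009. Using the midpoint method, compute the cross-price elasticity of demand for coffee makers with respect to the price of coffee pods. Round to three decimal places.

%ΔQ_x = (3009 − 2275)/[(2275+3009)/2] = 734/2642 ≈ 0.2778.
%ΔP_y = (4.07 − 5.64)/[(5.64+4.07)/2] ≈ -0.3234.
E_xy = 0.2778/-0.3234 ≈ -0.859.
E_xy < 0, so coffee makers and coffee pods are complements.

-0.859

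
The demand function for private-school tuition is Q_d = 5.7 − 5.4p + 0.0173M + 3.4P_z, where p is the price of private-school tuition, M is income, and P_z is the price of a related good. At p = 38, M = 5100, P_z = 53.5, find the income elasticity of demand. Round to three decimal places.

1.249

First evaluate Q_d: 5.7 − 5.4(38) + 0.0173(5100) + 3.4(53.5) = 5.7 − 205.2 + 88.23 + 181.9 = 70.63.
∂Q_d/∂M = +0.0173, so E_I = 0.0173·(5100/70.63) ≈ 1.249.
E_I > 1: normal good (luxury).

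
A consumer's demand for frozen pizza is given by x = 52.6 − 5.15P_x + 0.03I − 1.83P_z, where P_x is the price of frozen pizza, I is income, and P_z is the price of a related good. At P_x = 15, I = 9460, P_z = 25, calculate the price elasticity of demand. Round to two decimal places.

-0.36

At the given point, x = 52.6 − 5.15(15) + 0.03(9460) − 1.83(25) = 52.6 − 77.25 + 283.8 − 45.75 = 213.4.
∂x/∂P_x = −5.15, so E_p = (−5.15)·(15/213.4) ≈ -0.36.
|E_p| < 1: demand is inelastic.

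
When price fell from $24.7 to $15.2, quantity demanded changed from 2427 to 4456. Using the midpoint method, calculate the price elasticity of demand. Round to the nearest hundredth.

-1.24

%Δq = (4456 − 2427)/[(2427 + 4456)/2] = 2029/3441.5 ≈ 0.5896.
%ΔP = (15.2 − 24.7)/[(24.7 + 15.2)/2] = -9.5/19.95 ≈ -0.4762.
Arc elasticity E = %Δq/%ΔP ≈ 0.5896/-0.4762 ≈ -1.24.
|E| > 1: demand is elastic over this range.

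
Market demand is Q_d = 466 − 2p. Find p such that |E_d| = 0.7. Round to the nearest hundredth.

Set −bp/(a − bp) = −0.7 ⇒ bp = 0.7(a − bp) ⇒ bp(1+0.7) = 0.7·a.
p = 0.7·466/(2·1.7) ≈ 95.94.

95.94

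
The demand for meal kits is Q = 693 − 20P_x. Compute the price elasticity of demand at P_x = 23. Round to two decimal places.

-1.97

At P_x = 23, Q = 233.
dQ/dP_x = −20.
Point elasticity E = (dQ/dP_x)·(P_x/Q) = -20 × 23/233 ≈ -1.97.
|E| > 1, so demand is elastic at this price.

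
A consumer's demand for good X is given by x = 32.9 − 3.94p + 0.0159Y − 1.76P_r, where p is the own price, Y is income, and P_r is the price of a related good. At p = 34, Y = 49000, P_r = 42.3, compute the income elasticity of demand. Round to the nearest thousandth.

Evaluating quantity at (p, Y, P_r) gives x = 32.9 − 3.94(34) + 0.0159(49000) − 1.76(42.3) = 32.9 − 133.96 + 779.1 − 74.448 = 603.592.
∂x/∂Y = +0.0159, so E_I = 0.0159·(49000/603.592) ≈ 1.291.
E_I > 1: normal good (luxury).

1.291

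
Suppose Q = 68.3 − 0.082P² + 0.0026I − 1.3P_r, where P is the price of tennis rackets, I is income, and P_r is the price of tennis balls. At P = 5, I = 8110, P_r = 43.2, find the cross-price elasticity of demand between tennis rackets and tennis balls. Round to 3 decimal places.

Substituting, Q = 68.3 − 0.082(5)² + 0.0026(8110) − 1.3(43.2) = 68.3 − 2.05 + 21.086 − 56.16 = 31.176.
∂Q/∂P_r = −1.3, so E_xy = -1.3·(43.2/31.176) ≈ -1.801.
E_xy < 0: the goods are complements.

-1.801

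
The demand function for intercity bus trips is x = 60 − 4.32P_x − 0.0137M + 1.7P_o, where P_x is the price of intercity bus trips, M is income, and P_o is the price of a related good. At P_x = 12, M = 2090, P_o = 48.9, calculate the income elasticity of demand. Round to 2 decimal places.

-0.46

Substituting, x = 60 − 4.32(12) − 0.0137(2090) + 1.7(48.9) = 60 − 51.84 − 28.633 + 83.13 = 62.657.
∂x/∂M = −0.0137, so E_I = -0.0137·(2090/62.657) ≈ -0.46.
E_I < 0: inferior good.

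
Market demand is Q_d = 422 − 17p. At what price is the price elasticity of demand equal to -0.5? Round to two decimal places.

8.27

Set −bp/(a − bp) = −0.5 ⇒ bp = 0.5(a − bp) ⇒ bp(1+0.5) = 0.5·a.
p = 0.5·422/(17·1.5) ≈ 8.27.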